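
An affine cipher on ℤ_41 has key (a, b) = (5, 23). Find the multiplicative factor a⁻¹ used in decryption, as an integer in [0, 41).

33

Run Euclid on (41, 5):
41 = 8×5 + 1
5 = 5×1 + 0
Since gcd(5, 41) = 1, back-substitute to write 1 as a combination:
1 = 41 − 8·5
Hence 5⁻¹ ≡ -8 ≡ 33 (mod 41).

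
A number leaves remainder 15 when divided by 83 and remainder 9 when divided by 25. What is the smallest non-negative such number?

1509

Write x = 15 + 83·k. Then 83·k ≡ 9 − 15 ≡ 19 (mod 25).
Need 83⁻¹ mod 25. Extended Euclid on (25, 8):
25 = 3×8 + 1
8 = 8×1 + 0
Back-substitute:
1 = 25 − 3·8
83⁻¹ ≡ 22 (mod 25), so k ≡ 22·19 ≡ 18 (mod 25).
x = 15 + 83·18 = 1509.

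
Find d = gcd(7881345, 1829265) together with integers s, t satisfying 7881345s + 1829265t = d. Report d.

Repeated division:
7881345 = 4*1829265 + 564285
1829265 = 3*564285 + 136410
564285 = 4*136410 + 18645
136410 = 7*18645 + 5895
18645 = 3*5895 + 960
5895 = 6*960 + 135
960 = 7*135 + 15
135 = 9*15 + 0
gcd(7881345, 1829265) = 15.
Express as a combination:
15 = 960 − 7·135
15 = −7·5895 + 43·960
15 = 43·18645 − 136·5895
15 = −136·136410 + 995·18645
15 = 995·564285 − 4116·136410
15 = −4116·1829265 + 13343·564285
15 = 13343·7881345 − 57488·1829265
So 15 = (13343)·7881345 + (-57488)·1829265.

15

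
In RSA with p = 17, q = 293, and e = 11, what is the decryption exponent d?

φ(n) = (p−1)(q−1) = 16·292 = 4672.
Need d with 11·d ≡ 1 (mod 4672). Apply the extended Euclidean algorithm:
4672 = 424·11 + 8
11 = 1·8 + 3
8 = 2·3 + 2
3 = 1·2 + 1
2 = 2·1 + 0
Back-substitute:
1 = 3 − 2
1 = −8 + 3·3
1 = 3·11 − 4·8
1 = −4·4672 + 1699·11
So 11·1699 ≡ 1 (mod 4672), hence d = 1699.

1699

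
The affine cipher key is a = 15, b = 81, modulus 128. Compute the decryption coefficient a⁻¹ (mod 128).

111

Extended Euclidean algorithm:
128 = 8×15 + 8
15 = 1×8 + 7
8 = 1×7 + 1
7 = 7×1 + 0
Since gcd(15, 128) = 1, back-substitute to write 1 as a combination:
1 = 8 − 7
1 = −15 + 2·8
1 = 2·128 − 17·15
So 15·(-17) ≡ 1 (mod 128), and -17 ≡ 111 (mod 128).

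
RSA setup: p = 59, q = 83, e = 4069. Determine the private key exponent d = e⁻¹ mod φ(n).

2333

φ(n) = (p−1)(q−1) = 58·82 = 4756.
Need d with 4069·d ≡ 1 (mod 4756). Apply the extended Euclidean algorithm:
4756 = 1×4069 + 687
4069 = 5×687 + 634
687 = 1×634 + 53
634 = 11×53 + 51
53 = 1×51 + 2
51 = 25×2 + 1
2 = 2×1 + 0
Back-substitute:
1 = 51 − 25·2
1 = −25·53 + 26·51
1 = 26·634 − 311·53
1 = −311·687 + 337·634
1 = 337·4069 − 1996·687
1 = −1996·4756 + 2333·4069
So 4069·2333 ≡ 1 (mod 4756), hence d = 2333.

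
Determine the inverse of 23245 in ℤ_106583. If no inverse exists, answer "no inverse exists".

Run Euclid on (106583, 23245):
106583 = 4·23245 + 13603
23245 = 1·13603 + 9642
13603 = 1·9642 + 3961
9642 = 2·3961 + 1720
3961 = 2·1720 + 521
1720 = 3·521 + 157
521 = 3·157 + 50
157 = 3·50 + 7
50 = 7·7 + 1
7 = 7·1 + 0
The gcd is 1. Working backward:
1 = 50 − 7·7
1 = −7·157 + 22·50
1 = 22·521 − 73·157
1 = −73·1720 + 241·521
1 = 241·3961 − 555·1720
1 = −555·9642 + 1351·3961
1 = 1351·13603 − 1906·9642
1 = −1906·23245 + 3257·13603
1 = 3257·106583 − 14934·23245
Hence 23245⁻¹ ≡ -14934 ≡ 91649 (mod 106583).

91649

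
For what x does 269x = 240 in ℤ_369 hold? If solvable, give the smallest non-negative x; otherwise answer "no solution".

First find gcd(269, 369):
369 = 1×269 + 100
269 = 2×100 + 69
100 = 1×69 + 31
69 = 2×31 + 7
31 = 4×7 + 3
7 = 2×3 + 1
3 = 3×1 + 0
gcd = 1, so a unique solution mod 369 exists.
Back-substitute for the Bézout coefficients:
1 = 7 − 2·3
1 = −2·31 + 9·7
1 = 9·69 − 20·31
1 = −20·100 + 29·69
1 = 29·269 − 78·100
1 = −78·369 + 107·269
So 269·(107) ≡ 1 (mod 369), giving 269⁻¹ ≡ 107.
x ≡ 269⁻¹·240 ≡ 107·240 ≡ 219 (mod 369).

219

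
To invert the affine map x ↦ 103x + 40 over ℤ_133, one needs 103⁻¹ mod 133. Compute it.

Extended Euclidean algorithm:
133 = 1×103 + 30
103 = 3×30 + 13
30 = 2×13 + 4
13 = 3×4 + 1
4 = 4×1 + 0
gcd = 1, so the inverse exists. Back-substitute:
1 = 13 − 3·4
1 = −3·30 + 7·13
1 = 7·103 − 24·30
1 = −24·133 + 31·103
So 103·31 ≡ 1 (mod 133).

31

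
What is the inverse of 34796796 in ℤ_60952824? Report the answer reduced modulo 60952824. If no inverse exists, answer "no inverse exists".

no inverse exists

Euclidean algorithm on 60952824, 34796796:
60952824 = 1*34796796 + 26156028
34796796 = 1*26156028 + 8640768
26156028 = 3*8640768 + 233724
8640768 = 36*233724 + 226704
233724 = 1*226704 + 7020
226704 = 32*7020 + 2064
7020 = 3*2064 + 828
2064 = 2*828 + 408
828 = 2*408 + 12
408 = 34*12 + 0
gcd(34796796, 60952824) = 12 ≠ 1, so 34796796 has no multiplicative inverse modulo 60952824.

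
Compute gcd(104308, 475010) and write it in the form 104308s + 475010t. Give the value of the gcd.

Euclidean algorithm:
475010 = 4·104308 + 57778
104308 = 1·57778 + 46530
57778 = 1·46530 + 11248
46530 = 4·11248 + 1538
11248 = 7·1538 + 482
1538 = 3·482 + 92
482 = 5·92 + 22
92 = 4·22 + 4
22 = 5·4 + 2
4 = 2·2 + 0
gcd(104308, 475010) = 2.
Express as a combination:
2 = 22 − 5·4
2 = −5·92 + 21·22
2 = 21·482 − 110·92
2 = −110·1538 + 351·482
2 = 351·11248 − 2567·1538
2 = −2567·46530 + 10619·11248
2 = 10619·57778 − 13186·46530
2 = −13186·104308 + 23805·57778
2 = 23805·475010 − 108406·104308
So 2 = (23805)·475010 + (-108406)·104308.

2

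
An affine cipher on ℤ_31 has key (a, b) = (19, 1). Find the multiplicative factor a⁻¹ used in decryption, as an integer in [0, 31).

18

Extended Euclidean algorithm:
31 = 1×19 + 12
19 = 1×12 + 7
12 = 1×7 + 5
7 = 1×5 + 2
5 = 2×2 + 1
2 = 2×1 + 0
gcd = 1, so the inverse exists. Back-substitute:
1 = 5 − 2·2
1 = −2·7 + 3·5
1 = 3·12 − 5·7
1 = −5·19 + 8·12
1 = 8·31 − 13·19
Hence 19⁻¹ ≡ -13 ≡ 18 (mod 31).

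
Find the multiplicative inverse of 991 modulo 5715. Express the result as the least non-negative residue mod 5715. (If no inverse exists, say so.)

3241

Run Euclid on (5715, 991):
5715 = 5·991 + 760
991 = 1·760 + 231
760 = 3·231 + 67
231 = 3·67 + 30
67 = 2·30 + 7
30 = 4·7 + 2
7 = 3·2 + 1
2 = 2·1 + 0
The gcd is 1. Working backward:
1 = 7 − 3·2
1 = −3·30 + 13·7
1 = 13·67 − 29·30
1 = −29·231 + 100·67
1 = 100·760 − 329·231
1 = −329·991 + 429·760
1 = 429·5715 − 2474·991
So 991·(-2474) ≡ 1 (mod 5715), and -2474 ≡ 3241 (mod 5715).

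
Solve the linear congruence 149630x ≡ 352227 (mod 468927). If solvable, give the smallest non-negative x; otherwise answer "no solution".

132783

First find gcd(149630, 468927):
468927 = 3×149630 + 20037
149630 = 7×20037 + 9371
20037 = 2×9371 + 1295
9371 = 7×1295 + 306
1295 = 4×306 + 71
306 = 4×71 + 22
71 = 3×22 + 5
22 = 4×5 + 2
5 = 2×2 + 1
2 = 2×1 + 0
gcd = 1, so a unique solution mod 468927 exists.
Back-substitute for the Bézout coefficients:
1 = 5 − 2·2
1 = −2·22 + 9·5
1 = 9·71 − 29·22
1 = −29·306 + 125·71
1 = 125·1295 − 529·306
1 = −529·9371 + 3828·1295
1 = 3828·20037 − 8185·9371
1 = −8185·149630 + 61123·20037
1 = 61123·468927 − 191554·149630
So 149630·(-191554) ≡ 1 (mod 468927), giving 149630⁻¹ ≡ 277373.
x ≡ 149630⁻¹·352227 ≡ 277373·352227 ≡ 132783 (mod 468927).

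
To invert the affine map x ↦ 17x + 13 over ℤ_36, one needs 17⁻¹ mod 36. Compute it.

17

Run Euclid on (36, 17):
36 = 2×17 + 2
17 = 8×2 + 1
2 = 2×1 + 0
Since gcd(17, 36) = 1, back-substitute to write 1 as a combination:
1 = 17 − 8·2
1 = −8·36 + 17·17
So 17·17 ≡ 1 (mod 36).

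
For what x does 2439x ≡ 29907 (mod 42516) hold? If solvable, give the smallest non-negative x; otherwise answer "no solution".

2505

First find gcd(2439, 42516):
42516 = 17×2439 + 1053
2439 = 2×1053 + 333
1053 = 3×333 + 54
333 = 6×54 + 9
54 = 6×9 + 0
gcd = 9 and 9 | 29907, so solutions exist. Divide through by 9: 271x ≡ 3323 (mod 4724).
Now find 271⁻¹ mod 4724:
4724 = 17·271 + 117
271 = 2·117 + 37
117 = 3·37 + 6
37 = 6·6 + 1
6 = 6·1 + 0
Back-substitute:
1 = 37 − 6·6
1 = −6·117 + 19·37
1 = 19·271 − 44·117
1 = −44·4724 + 767·271
So 271⁻¹ ≡ 767 (mod 4724).
Then x ≡ 767·3323 ≡ 2505 (mod 4724); the smallest non-negative solution is x = 2505.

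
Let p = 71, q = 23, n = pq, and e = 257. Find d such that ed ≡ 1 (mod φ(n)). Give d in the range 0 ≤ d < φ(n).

773

φ(n) = (p−1)(q−1) = 70·22 = 1540.
Need d with 257·d ≡ 1 (mod 1540). Apply the extended Euclidean algorithm:
1540 = 5·257 + 255
257 = 1·255 + 2
255 = 127·2 + 1
2 = 2·1 + 0
Back-substitute:
1 = 255 − 127·2
1 = −127·257 + 128·255
1 = 128·1540 − 767·257
So 257·(-767) ≡ 1 (mod 1540), hence d ≡ -767 ≡ 773 (mod 1540).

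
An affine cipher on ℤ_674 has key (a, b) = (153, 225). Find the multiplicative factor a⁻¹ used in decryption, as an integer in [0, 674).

gcd(674, 153) by repeated division:
674 = 4·153 + 62
153 = 2·62 + 29
62 = 2·29 + 4
29 = 7·4 + 1
4 = 4·1 + 0
The gcd is 1. Working backward:
1 = 29 − 7·4
1 = −7·62 + 15·29
1 = 15·153 − 37·62
1 = −37·674 + 163·153
So 153·163 ≡ 1 (mod 674).

163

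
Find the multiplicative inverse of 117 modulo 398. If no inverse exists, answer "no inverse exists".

381

Apply the Euclidean algorithm to 398 and 117:
398 = 3·117 + 47
117 = 2·47 + 23
47 = 2·23 + 1
23 = 23·1 + 0
The gcd is 1. Working backward:
1 = 47 − 2·23
1 = −2·117 + 5·47
1 = 5·398 − 17·117
So 117·(-17) ≡ 1 (mod 398), and -17 ≡ 381 (mod 398).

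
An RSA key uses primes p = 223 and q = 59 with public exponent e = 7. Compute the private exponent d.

3679

φ(n) = (p−1)(q−1) = 222·58 = 12876.
Need d with 7·d ≡ 1 (mod 12876). Apply the extended Euclidean algorithm:
12876 = 1839*7 + 3
7 = 2*3 + 1
3 = 3*1 + 0
Back-substitute:
1 = 7 − 2·3
1 = −2·12876 + 3679·7
So 7·3679 ≡ 1 (mod 12876), hence d = 3679.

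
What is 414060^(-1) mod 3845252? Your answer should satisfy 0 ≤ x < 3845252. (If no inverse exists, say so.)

no inverse exists

Compute gcd(414060, 3845252):
3845252 = 9*414060 + 118712
414060 = 3*118712 + 57924
118712 = 2*57924 + 2864
57924 = 20*2864 + 644
2864 = 4*644 + 288
644 = 2*288 + 68
288 = 4*68 + 16
68 = 4*16 + 4
16 = 4*4 + 0
gcd(414060, 3845252) = 4 ≠ 1, so 414060 has no multiplicative inverse modulo 3845252.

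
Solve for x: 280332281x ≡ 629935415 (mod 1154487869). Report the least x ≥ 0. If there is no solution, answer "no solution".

First find gcd(280332281, 1154487869):
1154487869 = 4·280332281 + 33158745
280332281 = 8·33158745 + 15062321
33158745 = 2·15062321 + 3034103
15062321 = 4·3034103 + 2925909
3034103 = 1·2925909 + 108194
2925909 = 27·108194 + 4671
108194 = 23·4671 + 761
4671 = 6·761 + 105
761 = 7·105 + 26
105 = 4·26 + 1
26 = 26·1 + 0
gcd = 1, so a unique solution mod 1154487869 exists.
Back-substitute for the Bézout coefficients:
1 = 105 − 4·26
1 = −4·761 + 29·105
1 = 29·4671 − 178·761
1 = −178·108194 + 4123·4671
1 = 4123·2925909 − 111499·108194
1 = −111499·3034103 + 115622·2925909
1 = 115622·15062321 − 573987·3034103
1 = −573987·33158745 + 1263596·15062321
1 = 1263596·280332281 − 10682755·33158745
1 = −10682755·1154487869 + 43994616·280332281
So 280332281·(43994616) ≡ 1 (mod 1154487869), giving 280332281⁻¹ ≡ 43994616.
x ≡ 280332281⁻¹·629935415 ≡ 43994616·629935415 ≡ 233876997 (mod 1154487869).

233876997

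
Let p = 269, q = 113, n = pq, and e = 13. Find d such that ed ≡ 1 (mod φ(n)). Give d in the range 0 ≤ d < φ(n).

2309

φ(n) = (p−1)(q−1) = 268·112 = 30016.
Need d with 13·d ≡ 1 (mod 30016). Apply the extended Euclidean algorithm:
30016 = 2308×13 + 12
13 = 1×12 + 1
12 = 12×1 + 0
Back-substitute:
1 = 13 − 12
1 = −30016 + 2309·13
So 13·2309 ≡ 1 (mod 30016), hence d = 2309.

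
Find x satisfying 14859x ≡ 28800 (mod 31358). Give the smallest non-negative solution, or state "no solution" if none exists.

8378

First find gcd(14859, 31358):
31358 = 2×14859 + 1640
14859 = 9×1640 + 99
1640 = 16×99 + 56
99 = 1×56 + 43
56 = 1×43 + 13
43 = 3×13 + 4
13 = 3×4 + 1
4 = 4×1 + 0
gcd = 1, so a unique solution mod 31358 exists.
Back-substitute for the Bézout coefficients:
1 = 13 − 3·4
1 = −3·43 + 10·13
1 = 10·56 − 13·43
1 = −13·99 + 23·56
1 = 23·1640 − 381·99
1 = −381·14859 + 3452·1640
1 = 3452·31358 − 7285·14859
So 14859·(-7285) ≡ 1 (mod 31358), giving 14859⁻¹ ≡ 24073.
x ≡ 14859⁻¹·28800 ≡ 24073·28800 ≡ 8378 (mod 31358).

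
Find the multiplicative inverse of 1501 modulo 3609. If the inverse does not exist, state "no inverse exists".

2515

Extended Euclidean algorithm:
3609 = 2×1501 + 607
1501 = 2×607 + 287
607 = 2×287 + 33
287 = 8×33 + 23
33 = 1×23 + 10
23 = 2×10 + 3
10 = 3×3 + 1
3 = 3×1 + 0
Since gcd(1501, 3609) = 1, back-substitute to write 1 as a combination:
1 = 10 − 3·3
1 = −3·23 + 7·10
1 = 7·33 − 10·23
1 = −10·287 + 87·33
1 = 87·607 − 184·287
1 = −184·1501 + 455·607
1 = 455·3609 − 1094·1501
So 1501·(-1094) ≡ 1 (mod 3609), and -1094 ≡ 2515 (mod 3609).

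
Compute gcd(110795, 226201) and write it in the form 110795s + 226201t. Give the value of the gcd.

Euclidean algorithm:
226201 = 2·110795 + 4611
110795 = 24·4611 + 131
4611 = 35·131 + 26
131 = 5·26 + 1
26 = 26·1 + 0
gcd(110795, 226201) = 1.
Working backward:
1 = 131 − 5·26
1 = −5·4611 + 176·131
1 = 176·110795 − 4229·4611
1 = −4229·226201 + 8634·110795
So 1 = (-4229)·226201 + (8634)·110795.

1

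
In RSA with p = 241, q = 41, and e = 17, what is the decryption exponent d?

3953

φ(n) = (p−1)(q−1) = 240·40 = 9600.
Need d with 17·d ≡ 1 (mod 9600). Apply the extended Euclidean algorithm:
9600 = 564·17 + 12
17 = 1·12 + 5
12 = 2·5 + 2
5 = 2·2 + 1
2 = 2·1 + 0
Back-substitute:
1 = 5 − 2·2
1 = −2·12 + 5·5
1 = 5·17 − 7·12
1 = −7·9600 + 3953·17
So 17·3953 ≡ 1 (mod 9600), hence d = 3953.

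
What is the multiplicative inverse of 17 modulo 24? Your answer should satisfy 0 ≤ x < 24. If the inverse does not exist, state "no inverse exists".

17

gcd(24, 17) by repeated division:
24 = 1·17 + 7
17 = 2·7 + 3
7 = 2·3 + 1
3 = 3·1 + 0
The gcd is 1. Working backward:
1 = 7 − 2·3
1 = −2·17 + 5·7
1 = 5·24 − 7·17
So 17·(-7) ≡ 1 (mod 24), and -7 ≡ 17 (mod 24).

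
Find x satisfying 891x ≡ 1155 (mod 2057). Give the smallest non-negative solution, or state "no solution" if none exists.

First find gcd(891, 2057):
2057 = 2*891 + 275
891 = 3*275 + 66
275 = 4*66 + 11
66 = 6*11 + 0
gcd = 11 and 11 | 1155, so solutions exist. Divide through by 11: 81x ≡ 105 (mod 187).
Now find 81⁻¹ mod 187:
187 = 2×81 + 25
81 = 3×25 + 6
25 = 4×6 + 1
6 = 6×1 + 0
Back-substitute:
1 = 25 − 4·6
1 = −4·81 + 13·25
1 = 13·187 − 30·81
So 81·(-30) ≡ 1 (mod 187), i.e. 81⁻¹ ≡ 157.
Then x ≡ 157·105 ≡ 29 (mod 187); the smallest non-negative solution is x = 29.

29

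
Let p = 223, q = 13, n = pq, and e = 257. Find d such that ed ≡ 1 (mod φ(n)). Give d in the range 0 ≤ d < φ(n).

425

φ(n) = (p−1)(q−1) = 222·12 = 2664.
Need d with 257·d ≡ 1 (mod 2664). Apply the extended Euclidean algorithm:
2664 = 10×257 + 94
257 = 2×94 + 69
94 = 1×69 + 25
69 = 2×25 + 19
25 = 1×19 + 6
19 = 3×6 + 1
6 = 6×1 + 0
Back-substitute:
1 = 19 − 3·6
1 = −3·25 + 4·19
1 = 4·69 − 11·25
1 = −11·94 + 15·69
1 = 15·257 − 41·94
1 = −41·2664 + 425·257
So 257·425 ≡ 1 (mod 2664), hence d = 425.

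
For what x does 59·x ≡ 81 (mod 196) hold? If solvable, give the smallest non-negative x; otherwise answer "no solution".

First find gcd(59, 196):
196 = 3×59 + 19
59 = 3×19 + 2
19 = 9×2 + 1
2 = 2×1 + 0
gcd = 1, so a unique solution mod 196 exists.
Back-substitute for the Bézout coefficients:
1 = 19 − 9·2
1 = −9·59 + 28·19
1 = 28·196 − 93·59
So 59·(-93) ≡ 1 (mod 196), giving 59⁻¹ ≡ 103.
x ≡ 59⁻¹·81 ≡ 103·81 ≡ 111 (mod 196).

111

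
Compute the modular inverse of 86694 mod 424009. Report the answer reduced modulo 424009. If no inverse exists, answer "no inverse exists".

324113

gcd(424009, 86694) by repeated division:
424009 = 4*86694 + 77233
86694 = 1*77233 + 9461
77233 = 8*9461 + 1545
9461 = 6*1545 + 191
1545 = 8*191 + 17
191 = 11*17 + 4
17 = 4*4 + 1
4 = 4*1 + 0
gcd = 1, so the inverse exists. Back-substitute:
1 = 17 − 4·4
1 = −4·191 + 45·17
1 = 45·1545 − 364·191
1 = −364·9461 + 2229·1545
1 = 2229·77233 − 18196·9461
1 = −18196·86694 + 20425·77233
1 = 20425·424009 − 99896·86694
So 86694·(-99896) ≡ 1 (mod 424009), and -99896 ≡ 324113 (mod 424009).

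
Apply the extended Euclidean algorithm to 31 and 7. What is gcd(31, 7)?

1

Euclidean algorithm:
31 = 4·7 + 3
7 = 2·3 + 1
3 = 3·1 + 0
gcd(31, 7) = 1.
Express as a combination:
1 = 7 − 2·3
1 = −2·31 + 9·7
So 1 = (-2)·31 + (9)·7.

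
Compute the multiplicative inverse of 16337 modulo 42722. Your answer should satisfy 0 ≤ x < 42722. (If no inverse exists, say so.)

Run Euclid on (42722, 16337):
42722 = 2*16337 + 10048
16337 = 1*10048 + 6289
10048 = 1*6289 + 3759
6289 = 1*3759 + 2530
3759 = 1*2530 + 1229
2530 = 2*1229 + 72
1229 = 17*72 + 5
72 = 14*5 + 2
5 = 2*2 + 1
2 = 2*1 + 0
The gcd is 1. Working backward:
1 = 5 − 2·2
1 = −2·72 + 29·5
1 = 29·1229 − 495·72
1 = −495·2530 + 1019·1229
1 = 1019·3759 − 1514·2530
1 = −1514·6289 + 2533·3759
1 = 2533·10048 − 4047·6289
1 = −4047·16337 + 6580·10048
1 = 6580·42722 − 17207·16337
Thus 16337·(-17207) ≡ 1 (mod 42722); reducing, -17207 mod 42722 = 25515.

25515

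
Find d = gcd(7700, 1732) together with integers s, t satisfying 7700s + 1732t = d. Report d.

Euclidean algorithm:
7700 = 4×1732 + 772
1732 = 2×772 + 188
772 = 4×188 + 20
188 = 9×20 + 8
20 = 2×8 + 4
8 = 2×4 + 0
gcd(7700, 1732) = 4.
Back-substituting:
4 = 20 − 2·8
4 = −2·188 + 19·20
4 = 19·772 − 78·188
4 = −78·1732 + 175·772
4 = 175·7700 − 778·1732
So 4 = (175)·7700 + (-778)·1732.

4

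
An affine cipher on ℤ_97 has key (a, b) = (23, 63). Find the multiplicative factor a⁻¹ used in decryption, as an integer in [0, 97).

38

gcd(97, 23) by repeated division:
97 = 4·23 + 5
23 = 4·5 + 3
5 = 1·3 + 2
3 = 1·2 + 1
2 = 2·1 + 0
gcd = 1, so the inverse exists. Back-substitute:
1 = 3 − 2
1 = −5 + 2·3
1 = 2·23 − 9·5
1 = −9·97 + 38·23
So 23·38 ≡ 1 (mod 97).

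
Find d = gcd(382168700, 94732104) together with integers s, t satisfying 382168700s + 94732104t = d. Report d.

Euclidean algorithm:
382168700 = 4×94732104 + 3240284
94732104 = 29×3240284 + 763868
3240284 = 4×763868 + 184812
763868 = 4×184812 + 24620
184812 = 7×24620 + 12472
24620 = 1×12472 + 12148
12472 = 1×12148 + 324
12148 = 37×324 + 160
324 = 2×160 + 4
160 = 40×4 + 0
gcd(382168700, 94732104) = 4.
Back-substituting:
4 = 324 − 2·160
4 = −2·12148 + 75·324
4 = 75·12472 − 77·12148
4 = −77·24620 + 152·12472
4 = 152·184812 − 1141·24620
4 = −1141·763868 + 4716·184812
4 = 4716·3240284 − 20005·763868
4 = −20005·94732104 + 584861·3240284
4 = 584861·382168700 − 2359449·94732104
So 4 = (584861)·382168700 + (-2359449)·94732104.

4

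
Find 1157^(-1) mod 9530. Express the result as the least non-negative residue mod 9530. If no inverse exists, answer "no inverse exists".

313

Extended Euclidean algorithm:
9530 = 8*1157 + 274
1157 = 4*274 + 61
274 = 4*61 + 30
61 = 2*30 + 1
30 = 30*1 + 0
Since gcd(1157, 9530) = 1, back-substitute to write 1 as a combination:
1 = 61 − 2·30
1 = −2·274 + 9·61
1 = 9·1157 − 38·274
1 = −38·9530 + 313·1157
So 1157·313 ≡ 1 (mod 9530).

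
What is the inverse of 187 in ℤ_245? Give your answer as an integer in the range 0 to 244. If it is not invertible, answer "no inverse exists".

Extended Euclidean algorithm:
245 = 1×187 + 58
187 = 3×58 + 13
58 = 4×13 + 6
13 = 2×6 + 1
6 = 6×1 + 0
Since gcd(187, 245) = 1, back-substitute to write 1 as a combination:
1 = 13 − 2·6
1 = −2·58 + 9·13
1 = 9·187 − 29·58
1 = −29·245 + 38·187
So 187·38 ≡ 1 (mod 245).

38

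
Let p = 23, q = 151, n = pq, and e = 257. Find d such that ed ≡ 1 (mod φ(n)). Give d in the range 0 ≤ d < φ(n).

φ(n) = (p−1)(q−1) = 22·150 = 3300.
Need d with 257·d ≡ 1 (mod 3300). Apply the extended Euclidean algorithm:
3300 = 12*257 + 216
257 = 1*216 + 41
216 = 5*41 + 11
41 = 3*11 + 8
11 = 1*8 + 3
8 = 2*3 + 2
3 = 1*2 + 1
2 = 2*1 + 0
Back-substitute:
1 = 3 − 2
1 = −8 + 3·3
1 = 3·11 − 4·8
1 = −4·41 + 15·11
1 = 15·216 − 79·41
1 = −79·257 + 94·216
1 = 94·3300 − 1207·257
So 257·(-1207) ≡ 1 (mod 3300), hence d ≡ -1207 ≡ 2093 (mod 3300).

2093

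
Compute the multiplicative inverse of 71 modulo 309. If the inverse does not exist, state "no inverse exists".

gcd(309, 71) by repeated division:
309 = 4·71 + 25
71 = 2·25 + 21
25 = 1·21 + 4
21 = 5·4 + 1
4 = 4·1 + 0
gcd = 1, so the inverse exists. Back-substitute:
1 = 21 − 5·4
1 = −5·25 + 6·21
1 = 6·71 − 17·25
1 = −17·309 + 74·71
So 71·74 ≡ 1 (mod 309).

74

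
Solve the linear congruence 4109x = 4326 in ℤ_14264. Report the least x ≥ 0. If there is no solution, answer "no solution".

7534

First find gcd(4109, 14264):
14264 = 3×4109 + 1937
4109 = 2×1937 + 235
1937 = 8×235 + 57
235 = 4×57 + 7
57 = 8×7 + 1
7 = 7×1 + 0
gcd = 1, so a unique solution mod 14264 exists.
Back-substitute for the Bézout coefficients:
1 = 57 − 8·7
1 = −8·235 + 33·57
1 = 33·1937 − 272·235
1 = −272·4109 + 577·1937
1 = 577·14264 − 2003·4109
So 4109·(-2003) ≡ 1 (mod 14264), giving 4109⁻¹ ≡ 12261.
x ≡ 4109⁻¹·4326 ≡ 12261·4326 ≡ 7534 (mod 14264).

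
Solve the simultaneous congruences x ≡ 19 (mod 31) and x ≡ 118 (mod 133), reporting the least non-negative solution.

Write x = 19 + 31·k. Then 31·k ≡ 118 − 19 ≡ 99 (mod 133).
Need 31⁻¹ mod 133. Extended Euclid on (133, 31):
133 = 4·31 + 9
31 = 3·9 + 4
9 = 2·4 + 1
4 = 4·1 + 0
Back-substitute:
1 = 9 − 2·4
1 = −2·31 + 7·9
1 = 7·133 − 30·31
31⁻¹ ≡ 103 (mod 133), so k ≡ 103·99 ≡ 89 (mod 133).
x = 19 + 31·89 = 2778.

2778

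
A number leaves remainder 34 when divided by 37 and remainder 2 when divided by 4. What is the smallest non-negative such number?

Write x = 34 + 37·k. Then 37·k ≡ 2 − 34 ≡ 0 (mod 4).
Need 37⁻¹ mod 4. Extended Euclid on (4, 1):
4 = 4*1 + 0
37⁻¹ ≡ 1 (mod 4), so k ≡ 1·0 ≡ 0 (mod 4).
x = 34 + 37·0 = 34.

34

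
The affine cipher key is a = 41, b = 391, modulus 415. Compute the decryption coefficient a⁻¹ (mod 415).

Run Euclid on (415, 41):
415 = 10*41 + 5
41 = 8*5 + 1
5 = 5*1 + 0
gcd = 1, so the inverse exists. Back-substitute:
1 = 41 − 8·5
1 = −8·415 + 81·41
So 41·81 ≡ 1 (mod 415).

81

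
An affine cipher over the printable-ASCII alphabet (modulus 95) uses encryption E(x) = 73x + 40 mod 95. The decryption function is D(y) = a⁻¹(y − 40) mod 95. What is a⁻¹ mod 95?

Extended Euclidean algorithm:
95 = 1×73 + 22
73 = 3×22 + 7
22 = 3×7 + 1
7 = 7×1 + 0
gcd = 1, so the inverse exists. Back-substitute:
1 = 22 − 3·7
1 = −3·73 + 10·22
1 = 10·95 − 13·73
So 73·(-13) ≡ 1 (mod 95), and -13 ≡ 82 (mod 95).

82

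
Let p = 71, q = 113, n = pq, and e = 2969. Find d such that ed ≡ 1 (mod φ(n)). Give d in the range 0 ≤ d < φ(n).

φ(n) = (p−1)(q−1) = 70·112 = 7840.
Need d with 2969·d ≡ 1 (mod 7840). Apply the extended Euclidean algorithm:
7840 = 2·2969 + 1902
2969 = 1·1902 + 1067
1902 = 1·1067 + 835
1067 = 1·835 + 232
835 = 3·232 + 139
232 = 1·139 + 93
139 = 1·93 + 46
93 = 2·46 + 1
46 = 46·1 + 0
Back-substitute:
1 = 93 − 2·46
1 = −2·139 + 3·93
1 = 3·232 − 5·139
1 = −5·835 + 18·232
1 = 18·1067 − 23·835
1 = −23·1902 + 41·1067
1 = 41·2969 − 64·1902
1 = −64·7840 + 169·2969
So 2969·169 ≡ 1 (mod 7840), hence d = 169.

169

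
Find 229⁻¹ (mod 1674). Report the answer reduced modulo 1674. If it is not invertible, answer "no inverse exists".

Extended Euclidean algorithm:
1674 = 7*229 + 71
229 = 3*71 + 16
71 = 4*16 + 7
16 = 2*7 + 2
7 = 3*2 + 1
2 = 2*1 + 0
gcd = 1, so the inverse exists. Back-substitute:
1 = 7 − 3·2
1 = −3·16 + 7·7
1 = 7·71 − 31·16
1 = −31·229 + 100·71
1 = 100·1674 − 731·229
Thus 229·(-731) ≡ 1 (mod 1674); reducing, -731 mod 1674 = 943.

943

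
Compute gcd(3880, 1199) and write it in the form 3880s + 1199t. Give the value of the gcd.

1

Euclidean algorithm:
3880 = 3×1199 + 283
1199 = 4×283 + 67
283 = 4×67 + 15
67 = 4×15 + 7
15 = 2×7 + 1
7 = 7×1 + 0
gcd(3880, 1199) = 1.
Back-substituting:
1 = 15 − 2·7
1 = −2·67 + 9·15
1 = 9·283 − 38·67
1 = −38·1199 + 161·283
1 = 161·3880 − 521·1199
So 1 = (161)·3880 + (-521)·1199.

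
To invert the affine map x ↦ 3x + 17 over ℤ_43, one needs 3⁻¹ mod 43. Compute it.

Apply the Euclidean algorithm to 43 and 3:
43 = 14×3 + 1
3 = 3×1 + 0
gcd = 1, so the inverse exists. Back-substitute:
1 = 43 − 14·3
Hence 3⁻¹ ≡ -14 ≡ 29 (mod 43).

29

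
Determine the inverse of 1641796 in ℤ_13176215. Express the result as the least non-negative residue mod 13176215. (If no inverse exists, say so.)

Compute gcd(1641796, 13176215):
13176215 = 8×1641796 + 41847
1641796 = 39×41847 + 9763
41847 = 4×9763 + 2795
9763 = 3×2795 + 1378
2795 = 2×1378 + 39
1378 = 35×39 + 13
39 = 3×13 + 0
The gcd is 13, not 1, hence no inverse exists.

no inverse exists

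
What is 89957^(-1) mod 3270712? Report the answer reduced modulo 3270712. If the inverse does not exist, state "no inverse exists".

gcd(3270712, 89957) by repeated division:
3270712 = 36·89957 + 32260
89957 = 2·32260 + 25437
32260 = 1·25437 + 6823
25437 = 3·6823 + 4968
6823 = 1·4968 + 1855
4968 = 2·1855 + 1258
1855 = 1·1258 + 597
1258 = 2·597 + 64
597 = 9·64 + 21
64 = 3·21 + 1
21 = 21·1 + 0
Since gcd(89957, 3270712) = 1, back-substitute to write 1 as a combination:
1 = 64 − 3·21
1 = −3·597 + 28·64
1 = 28·1258 − 59·597
1 = −59·1855 + 87·1258
1 = 87·4968 − 233·1855
1 = −233·6823 + 320·4968
1 = 320·25437 − 1193·6823
1 = −1193·32260 + 1513·25437
1 = 1513·89957 − 4219·32260
1 = −4219·3270712 + 153397·89957
So 89957·153397 ≡ 1 (mod 3270712).

153397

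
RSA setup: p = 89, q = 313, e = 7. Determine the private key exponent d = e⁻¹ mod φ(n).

11767

φ(n) = (p−1)(q−1) = 88·312 = 27456.
Need d with 7·d ≡ 1 (mod 27456). Apply the extended Euclidean algorithm:
27456 = 3922*7 + 2
7 = 3*2 + 1
2 = 2*1 + 0
Back-substitute:
1 = 7 − 3·2
1 = −3·27456 + 11767·7
So 7·11767 ≡ 1 (mod 27456), hence d = 11767.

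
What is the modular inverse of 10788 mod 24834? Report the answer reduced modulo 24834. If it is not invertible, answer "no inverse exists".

no inverse exists

Compute gcd(10788, 24834):
24834 = 2*10788 + 3258
10788 = 3*3258 + 1014
3258 = 3*1014 + 216
1014 = 4*216 + 150
216 = 1*150 + 66
150 = 2*66 + 18
66 = 3*18 + 12
18 = 1*12 + 6
12 = 2*6 + 0
The gcd is 6, not 1, hence no inverse exists.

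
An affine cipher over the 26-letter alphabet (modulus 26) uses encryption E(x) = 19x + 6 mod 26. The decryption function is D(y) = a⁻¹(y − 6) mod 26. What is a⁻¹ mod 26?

Run Euclid on (26, 19):
26 = 1×19 + 7
19 = 2×7 + 5
7 = 1×5 + 2
5 = 2×2 + 1
2 = 2×1 + 0
gcd = 1, so the inverse exists. Back-substitute:
1 = 5 − 2·2
1 = −2·7 + 3·5
1 = 3·19 − 8·7
1 = −8·26 + 11·19
So 19·11 ≡ 1 (mod 26).

11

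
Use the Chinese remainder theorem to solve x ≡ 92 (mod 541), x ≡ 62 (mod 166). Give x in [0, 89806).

79078

Write x = 92 + 541·k. Then 541·k ≡ 62 − 92 ≡ 136 (mod 166).
Need 541⁻¹ mod 166. Extended Euclid on (166, 43):
166 = 3·43 + 37
43 = 1·37 + 6
37 = 6·6 + 1
6 = 6·1 + 0
Back-substitute:
1 = 37 − 6·6
1 = −6·43 + 7·37
1 = 7·166 − 27·43
541⁻¹ ≡ 139 (mod 166), so k ≡ 139·136 ≡ 146 (mod 166).
x = 92 + 541·146 = 79078.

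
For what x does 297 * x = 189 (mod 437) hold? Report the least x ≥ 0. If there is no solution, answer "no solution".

First find gcd(297, 437):
437 = 1*297 + 140
297 = 2*140 + 17
140 = 8*17 + 4
17 = 4*4 + 1
4 = 4*1 + 0
gcd = 1, so a unique solution mod 437 exists.
Back-substitute for the Bézout coefficients:
1 = 17 − 4·4
1 = −4·140 + 33·17
1 = 33·297 − 70·140
1 = −70·437 + 103·297
So 297·(103) ≡ 1 (mod 437), giving 297⁻¹ ≡ 103.
x ≡ 297⁻¹·189 ≡ 103·189 ≡ 239 (mod 437).

239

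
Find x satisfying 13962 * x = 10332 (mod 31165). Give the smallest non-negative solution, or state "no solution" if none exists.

16956

First find gcd(13962, 31165):
31165 = 2*13962 + 3241
13962 = 4*3241 + 998
3241 = 3*998 + 247
998 = 4*247 + 10
247 = 24*10 + 7
10 = 1*7 + 3
7 = 2*3 + 1
3 = 3*1 + 0
gcd = 1, so a unique solution mod 31165 exists.
Back-substitute for the Bézout coefficients:
1 = 7 − 2·3
1 = −2·10 + 3·7
1 = 3·247 − 74·10
1 = −74·998 + 299·247
1 = 299·3241 − 971·998
1 = −971·13962 + 4183·3241
1 = 4183·31165 − 9337·13962
So 13962·(-9337) ≡ 1 (mod 31165), giving 13962⁻¹ ≡ 21828.
x ≡ 13962⁻¹·10332 ≡ 21828·10332 ≡ 16956 (mod 31165).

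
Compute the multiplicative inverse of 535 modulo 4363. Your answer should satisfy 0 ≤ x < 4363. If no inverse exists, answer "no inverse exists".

Run Euclid on (4363, 535):
4363 = 8·535 + 83
535 = 6·83 + 37
83 = 2·37 + 9
37 = 4·9 + 1
9 = 9·1 + 0
The gcd is 1. Working backward:
1 = 37 − 4·9
1 = −4·83 + 9·37
1 = 9·535 − 58·83
1 = −58·4363 + 473·535
So 535·473 ≡ 1 (mod 4363).

473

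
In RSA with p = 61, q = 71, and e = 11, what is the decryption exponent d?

2291

φ(n) = (p−1)(q−1) = 60·70 = 4200.
Need d with 11·d ≡ 1 (mod 4200). Apply the extended Euclidean algorithm:
4200 = 381·11 + 9
11 = 1·9 + 2
9 = 4·2 + 1
2 = 2·1 + 0
Back-substitute:
1 = 9 − 4·2
1 = −4·11 + 5·9
1 = 5·4200 − 1909·11
So 11·(-1909) ≡ 1 (mod 4200), hence d ≡ -1909 ≡ 2291 (mod 4200).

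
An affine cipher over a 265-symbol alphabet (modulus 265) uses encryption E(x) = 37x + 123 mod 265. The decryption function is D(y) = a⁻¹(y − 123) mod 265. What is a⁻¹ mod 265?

43

Run Euclid on (265, 37):
265 = 7*37 + 6
37 = 6*6 + 1
6 = 6*1 + 0
Since gcd(37, 265) = 1, back-substitute to write 1 as a combination:
1 = 37 − 6·6
1 = −6·265 + 43·37
So 37·43 ≡ 1 (mod 265).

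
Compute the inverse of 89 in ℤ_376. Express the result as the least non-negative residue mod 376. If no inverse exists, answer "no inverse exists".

Run Euclid on (376, 89):
376 = 4*89 + 20
89 = 4*20 + 9
20 = 2*9 + 2
9 = 4*2 + 1
2 = 2*1 + 0
Since gcd(89, 376) = 1, back-substitute to write 1 as a combination:
1 = 9 − 4·2
1 = −4·20 + 9·9
1 = 9·89 − 40·20
1 = −40·376 + 169·89
So 89·169 ≡ 1 (mod 376).

169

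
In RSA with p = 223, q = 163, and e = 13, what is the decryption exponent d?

φ(n) = (p−1)(q−1) = 222·162 = 35964.
Need d with 13·d ≡ 1 (mod 35964). Apply the extended Euclidean algorithm:
35964 = 2766*13 + 6
13 = 2*6 + 1
6 = 6*1 + 0
Back-substitute:
1 = 13 − 2·6
1 = −2·35964 + 5533·13
So 13·5533 ≡ 1 (mod 35964), hence d = 5533.

5533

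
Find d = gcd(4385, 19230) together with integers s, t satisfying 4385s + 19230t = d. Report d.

5

Repeated division:
19230 = 4·4385 + 1690
4385 = 2·1690 + 1005
1690 = 1·1005 + 685
1005 = 1·685 + 320
685 = 2·320 + 45
320 = 7·45 + 5
45 = 9·5 + 0
gcd(4385, 19230) = 5.
Working backward:
5 = 320 − 7·45
5 = −7·685 + 15·320
5 = 15·1005 − 22·685
5 = −22·1690 + 37·1005
5 = 37·4385 − 96·1690
5 = −96·19230 + 421·4385
So 5 = (-96)·19230 + (421)·4385.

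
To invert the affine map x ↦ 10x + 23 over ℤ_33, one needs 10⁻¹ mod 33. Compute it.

10

Apply the Euclidean algorithm to 33 and 10:
33 = 3·10 + 3
10 = 3·3 + 1
3 = 3·1 + 0
Since gcd(10, 33) = 1, back-substitute to write 1 as a combination:
1 = 10 − 3·3
1 = −3·33 + 10·10
So 10·10 ≡ 1 (mod 33).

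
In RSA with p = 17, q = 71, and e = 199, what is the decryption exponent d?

φ(n) = (p−1)(q−1) = 16·70 = 1120.
Need d with 199·d ≡ 1 (mod 1120). Apply the extended Euclidean algorithm:
1120 = 5·199 + 125
199 = 1·125 + 74
125 = 1·74 + 51
74 = 1·51 + 23
51 = 2·23 + 5
23 = 4·5 + 3
5 = 1·3 + 2
3 = 1·2 + 1
2 = 2·1 + 0
Back-substitute:
1 = 3 − 2
1 = −5 + 2·3
1 = 2·23 − 9·5
1 = −9·51 + 20·23
1 = 20·74 − 29·51
1 = −29·125 + 49·74
1 = 49·199 − 78·125
1 = −78·1120 + 439·199
So 199·439 ≡ 1 (mod 1120), hence d = 439.

439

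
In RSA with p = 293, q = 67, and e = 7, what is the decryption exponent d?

16519

φ(n) = (p−1)(q−1) = 292·66 = 19272.
Need d with 7·d ≡ 1 (mod 19272). Apply the extended Euclidean algorithm:
19272 = 2753·7 + 1
7 = 7·1 + 0
Back-substitute:
1 = 19272 − 2753·7
So 7·(-2753) ≡ 1 (mod 19272), hence d ≡ -2753 ≡ 16519 (mod 19272).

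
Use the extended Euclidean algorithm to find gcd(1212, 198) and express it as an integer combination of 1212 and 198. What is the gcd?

6

Euclidean algorithm:
1212 = 6×198 + 24
198 = 8×24 + 6
24 = 4×6 + 0
gcd(1212, 198) = 6.
Working backward:
6 = 198 − 8·24
6 = −8·1212 + 49·198
So 6 = (-8)·1212 + (49)·198.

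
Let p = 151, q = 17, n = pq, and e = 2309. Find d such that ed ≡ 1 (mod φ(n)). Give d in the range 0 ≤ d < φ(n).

2189

φ(n) = (p−1)(q−1) = 150·16 = 2400.
Need d with 2309·d ≡ 1 (mod 2400). Apply the extended Euclidean algorithm:
2400 = 1*2309 + 91
2309 = 25*91 + 34
91 = 2*34 + 23
34 = 1*23 + 11
23 = 2*11 + 1
11 = 11*1 + 0
Back-substitute:
1 = 23 − 2·11
1 = −2·34 + 3·23
1 = 3·91 − 8·34
1 = −8·2309 + 203·91
1 = 203·2400 − 211·2309
So 2309·(-211) ≡ 1 (mod 2400), hence d ≡ -211 ≡ 2189 (mod 2400).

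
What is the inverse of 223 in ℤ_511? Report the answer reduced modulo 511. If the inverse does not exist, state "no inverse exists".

55

Extended Euclidean algorithm:
511 = 2*223 + 65
223 = 3*65 + 28
65 = 2*28 + 9
28 = 3*9 + 1
9 = 9*1 + 0
The gcd is 1. Working backward:
1 = 28 − 3·9
1 = −3·65 + 7·28
1 = 7·223 − 24·65
1 = −24·511 + 55·223
So 223·55 ≡ 1 (mod 511).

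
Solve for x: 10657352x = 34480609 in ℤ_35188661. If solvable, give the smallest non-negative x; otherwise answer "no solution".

26340192

First find gcd(10657352, 35188661):
35188661 = 3·10657352 + 3216605
10657352 = 3·3216605 + 1007537
3216605 = 3·1007537 + 193994
1007537 = 5·193994 + 37567
193994 = 5·37567 + 6159
37567 = 6·6159 + 613
6159 = 10·613 + 29
613 = 21·29 + 4
29 = 7·4 + 1
4 = 4·1 + 0
gcd = 1, so a unique solution mod 35188661 exists.
Back-substitute for the Bézout coefficients:
1 = 29 − 7·4
1 = −7·613 + 148·29
1 = 148·6159 − 1487·613
1 = −1487·37567 + 9070·6159
1 = 9070·193994 − 46837·37567
1 = −46837·1007537 + 243255·193994
1 = 243255·3216605 − 776602·1007537
1 = −776602·10657352 + 2573061·3216605
1 = 2573061·35188661 − 8495785·10657352
So 10657352·(-8495785) ≡ 1 (mod 35188661), giving 10657352⁻¹ ≡ 26692876.
x ≡ 10657352⁻¹·34480609 ≡ 26692876·34480609 ≡ 26340192 (mod 35188661).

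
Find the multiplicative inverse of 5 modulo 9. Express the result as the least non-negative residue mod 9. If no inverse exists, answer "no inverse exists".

2

gcd(9, 5) by repeated division:
9 = 1×5 + 4
5 = 1×4 + 1
4 = 4×1 + 0
The gcd is 1. Working backward:
1 = 5 − 4
1 = −9 + 2·5
So 5·2 ≡ 1 (mod 9).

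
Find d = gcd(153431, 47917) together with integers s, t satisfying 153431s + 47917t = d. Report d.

1

Apply Euclid's algorithm to 153431 and 47917:
153431 = 3*47917 + 9680
47917 = 4*9680 + 9197
9680 = 1*9197 + 483
9197 = 19*483 + 20
483 = 24*20 + 3
20 = 6*3 + 2
3 = 1*2 + 1
2 = 2*1 + 0
gcd(153431, 47917) = 1.
Working backward:
1 = 3 − 2
1 = −20 + 7·3
1 = 7·483 − 169·20
1 = −169·9197 + 3218·483
1 = 3218·9680 − 3387·9197
1 = −3387·47917 + 16766·9680
1 = 16766·153431 − 53685·47917
So 1 = (16766)·153431 + (-53685)·47917.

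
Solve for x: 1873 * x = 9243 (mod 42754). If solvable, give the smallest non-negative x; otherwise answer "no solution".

31437

First find gcd(1873, 42754):
42754 = 22·1873 + 1548
1873 = 1·1548 + 325
1548 = 4·325 + 248
325 = 1·248 + 77
248 = 3·77 + 17
77 = 4·17 + 9
17 = 1·9 + 8
9 = 1·8 + 1
8 = 8·1 + 0
gcd = 1, so a unique solution mod 42754 exists.
Back-substitute for the Bézout coefficients:
1 = 9 − 8
1 = −17 + 2·9
1 = 2·77 − 9·17
1 = −9·248 + 29·77
1 = 29·325 − 38·248
1 = −38·1548 + 181·325
1 = 181·1873 − 219·1548
1 = −219·42754 + 4999·1873
So 1873·(4999) ≡ 1 (mod 42754), giving 1873⁻¹ ≡ 4999.
x ≡ 1873⁻¹·9243 ≡ 4999·9243 ≡ 31437 (mod 42754).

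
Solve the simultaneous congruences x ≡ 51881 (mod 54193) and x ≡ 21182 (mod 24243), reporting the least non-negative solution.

1019584790

Write x = 51881 + 54193·k. Then 54193·k ≡ 21182 − 51881 ≡ 17787 (mod 24243).
Need 54193⁻¹ mod 24243. Extended Euclid on (24243, 5707):
24243 = 4×5707 + 1415
5707 = 4×1415 + 47
1415 = 30×47 + 5
47 = 9×5 + 2
5 = 2×2 + 1
2 = 2×1 + 0
Back-substitute:
1 = 5 − 2·2
1 = −2·47 + 19·5
1 = 19·1415 − 572·47
1 = −572·5707 + 2307·1415
1 = 2307·24243 − 9800·5707
54193⁻¹ ≡ 14443 (mod 24243), so k ≡ 14443·17787 ≡ 18813 (mod 24243).
x = 51881 + 54193·18813 = 1019584790.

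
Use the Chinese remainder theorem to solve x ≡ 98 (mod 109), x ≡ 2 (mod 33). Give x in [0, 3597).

Write x = 98 + 109·k. Then 109·k ≡ 2 − 98 ≡ 3 (mod 33).
Need 109⁻¹ mod 33. Extended Euclid on (33, 10):
33 = 3·10 + 3
10 = 3·3 + 1
3 = 3·1 + 0
Back-substitute:
1 = 10 − 3·3
1 = −3·33 + 10·10
109⁻¹ ≡ 10 (mod 33), so k ≡ 10·3 ≡ 30 (mod 33).
x = 98 + 109·30 = 3368.

3368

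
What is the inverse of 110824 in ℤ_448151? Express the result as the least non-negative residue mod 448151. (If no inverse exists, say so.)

Run Euclid on (448151, 110824):
448151 = 4*110824 + 4855
110824 = 22*4855 + 4014
4855 = 1*4014 + 841
4014 = 4*841 + 650
841 = 1*650 + 191
650 = 3*191 + 77
191 = 2*77 + 37
77 = 2*37 + 3
37 = 12*3 + 1
3 = 3*1 + 0
Since gcd(110824, 448151) = 1, back-substitute to write 1 as a combination:
1 = 37 − 12·3
1 = −12·77 + 25·37
1 = 25·191 − 62·77
1 = −62·650 + 211·191
1 = 211·841 − 273·650
1 = −273·4014 + 1303·841
1 = 1303·4855 − 1576·4014
1 = −1576·110824 + 35975·4855
1 = 35975·448151 − 145476·110824
Thus 110824·(-145476) ≡ 1 (mod 448151); reducing, -145476 mod 448151 = 302675.

302675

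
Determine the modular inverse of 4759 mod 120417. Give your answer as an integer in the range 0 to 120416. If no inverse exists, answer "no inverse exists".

Run Euclid on (120417, 4759):
120417 = 25×4759 + 1442
4759 = 3×1442 + 433
1442 = 3×433 + 143
433 = 3×143 + 4
143 = 35×4 + 3
4 = 1×3 + 1
3 = 3×1 + 0
Since gcd(4759, 120417) = 1, back-substitute to write 1 as a combination:
1 = 4 − 3
1 = −143 + 36·4
1 = 36·433 − 109·143
1 = −109·1442 + 363·433
1 = 363·4759 − 1198·1442
1 = −1198·120417 + 30313·4759
So 4759·30313 ≡ 1 (mod 120417).

30313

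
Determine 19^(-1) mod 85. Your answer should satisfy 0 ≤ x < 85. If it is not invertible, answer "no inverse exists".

gcd(85, 19) by repeated division:
85 = 4×19 + 9
19 = 2×9 + 1
9 = 9×1 + 0
The gcd is 1. Working backward:
1 = 19 − 2·9
1 = −2·85 + 9·19
So 19·9 ≡ 1 (mod 85).

9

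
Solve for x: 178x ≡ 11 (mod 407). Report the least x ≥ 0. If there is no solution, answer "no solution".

231

First find gcd(178, 407):
407 = 2·178 + 51
178 = 3·51 + 25
51 = 2·25 + 1
25 = 25·1 + 0
gcd = 1, so a unique solution mod 407 exists.
Back-substitute for the Bézout coefficients:
1 = 51 − 2·25
1 = −2·178 + 7·51
1 = 7·407 − 16·178
So 178·(-16) ≡ 1 (mod 407), giving 178⁻¹ ≡ 391.
x ≡ 178⁻¹·11 ≡ 391·11 ≡ 231 (mod 407).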